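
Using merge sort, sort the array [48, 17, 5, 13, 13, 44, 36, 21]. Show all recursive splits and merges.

Merge sort trace:

Split: [48, 17, 5, 13, 13, 44, 36, 21] -> [48, 17, 5, 13] and [13, 44, 36, 21]
  Split: [48, 17, 5, 13] -> [48, 17] and [5, 13]
    Split: [48, 17] -> [48] and [17]
    Merge: [48] + [17] -> [17, 48]
    Split: [5, 13] -> [5] and [13]
    Merge: [5] + [13] -> [5, 13]
  Merge: [17, 48] + [5, 13] -> [5, 13, 17, 48]
  Split: [13, 44, 36, 21] -> [13, 44] and [36, 21]
    Split: [13, 44] -> [13] and [44]
    Merge: [13] + [44] -> [13, 44]
    Split: [36, 21] -> [36] and [21]
    Merge: [36] + [21] -> [21, 36]
  Merge: [13, 44] + [21, 36] -> [13, 21, 36, 44]
Merge: [5, 13, 17, 48] + [13, 21, 36, 44] -> [5, 13, 13, 17, 21, 36, 44, 48]

Final sorted array: [5, 13, 13, 17, 21, 36, 44, 48]

The merge sort proceeds by recursively splitting the array and merging sorted halves.
After all merges, the sorted array is [5, 13, 13, 17, 21, 36, 44, 48].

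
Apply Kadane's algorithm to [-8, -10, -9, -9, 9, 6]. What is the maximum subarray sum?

Using Kadane's algorithm on [-8, -10, -9, -9, 9, 6]:

Scanning through the array:
Position 1 (value -10): max_ending_here = -10, max_so_far = -8
Position 2 (value -9): max_ending_here = -9, max_so_far = -8
Position 3 (value -9): max_ending_here = -9, max_so_far = -8
Position 4 (value 9): max_ending_here = 9, max_so_far = 9
Position 5 (value 6): max_ending_here = 15, max_so_far = 15

Maximum subarray: [9, 6]
Maximum sum: 15

The maximum subarray is [9, 6] with sum 15. This subarray runs from index 4 to index 5.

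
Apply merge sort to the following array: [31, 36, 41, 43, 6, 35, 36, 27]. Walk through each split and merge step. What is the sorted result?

Merge sort trace:

Split: [31, 36, 41, 43, 6, 35, 36, 27] -> [31, 36, 41, 43] and [6, 35, 36, 27]
  Split: [31, 36, 41, 43] -> [31, 36] and [41, 43]
    Split: [31, 36] -> [31] and [36]
    Merge: [31] + [36] -> [31, 36]
    Split: [41, 43] -> [41] and [43]
    Merge: [41] + [43] -> [41, 43]
  Merge: [31, 36] + [41, 43] -> [31, 36, 41, 43]
  Split: [6, 35, 36, 27] -> [6, 35] and [36, 27]
    Split: [6, 35] -> [6] and [35]
    Merge: [6] + [35] -> [6, 35]
    Split: [36, 27] -> [36] and [27]
    Merge: [36] + [27] -> [27, 36]
  Merge: [6, 35] + [27, 36] -> [6, 27, 35, 36]
Merge: [31, 36, 41, 43] + [6, 27, 35, 36] -> [6, 27, 31, 35, 36, 36, 41, 43]

Final sorted array: [6, 27, 31, 35, 36, 36, 41, 43]

The merge sort proceeds by recursively splitting the array and merging sorted halves.
After all merges, the sorted array is [6, 27, 31, 35, 36, 36, 41, 43].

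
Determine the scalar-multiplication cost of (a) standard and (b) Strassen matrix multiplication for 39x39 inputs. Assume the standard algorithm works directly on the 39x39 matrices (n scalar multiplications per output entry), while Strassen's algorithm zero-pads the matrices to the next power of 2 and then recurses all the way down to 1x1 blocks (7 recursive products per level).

Matrix multiplication for 39x39 matrices:

Strassen's algorithm requires power-of-2 dimensions. Pad 39x39 to 64x64 (next power of 2).

Standard algorithm: 39^3 = 59319 multiplications
Strassen's algorithm: 7^(log2(64)) = 7^6 = 117649 multiplications
Difference: 59319 - 117649 = -58330 (Strassen uses MORE here due to padding overhead — for small or just-over-power-of-2 n, padding can outweigh the per-level savings)

Standard: 59319 multiplications (39^3). Strassen: 117649 multiplications (7^6, after padding to 64x64). Strassen reduces 8 recursive multiplications to 7 at each level.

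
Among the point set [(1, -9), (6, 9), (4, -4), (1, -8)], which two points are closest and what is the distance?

Computing all pairwise distances among 4 points:

d((1, -9), (6, 9)) = 18.6815
d((1, -9), (4, -4)) = 5.831
d((1, -9), (1, -8)) = 1.0 <-- minimum
d((6, 9), (4, -4)) = 13.1529
d((6, 9), (1, -8)) = 17.72
d((4, -4), (1, -8)) = 5.0

Closest pair: (1, -9) and (1, -8) with distance 1.0

The closest pair is (1, -9) and (1, -8) with Euclidean distance 1.0. For 4 points, brute-force pairwise comparison is shown above. For large n, the divide-and-conquer algorithm (sort by x, recurse on halves, check the dividing strip) achieves O(n log n).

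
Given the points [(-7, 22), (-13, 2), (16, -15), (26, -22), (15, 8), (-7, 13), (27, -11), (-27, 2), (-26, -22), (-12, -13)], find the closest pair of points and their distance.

Computing all pairwise distances among 10 points:

d((-7, 22), (-13, 2)) = 20.8806
d((-7, 22), (16, -15)) = 43.566
d((-7, 22), (26, -22)) = 55.0
d((-7, 22), (15, 8)) = 26.0768
d((-7, 22), (-7, 13)) = 9.0 <-- minimum
d((-7, 22), (27, -11)) = 47.3814
d((-7, 22), (-27, 2)) = 28.2843
d((-7, 22), (-26, -22)) = 47.927
d((-7, 22), (-12, -13)) = 35.3553
d((-13, 2), (16, -15)) = 33.6155
d((-13, 2), (26, -22)) = 45.793
d((-13, 2), (15, 8)) = 28.6356
d((-13, 2), (-7, 13)) = 12.53
d((-13, 2), (27, -11)) = 42.0595
d((-13, 2), (-27, 2)) = 14.0
d((-13, 2), (-26, -22)) = 27.2947
d((-13, 2), (-12, -13)) = 15.0333
d((16, -15), (26, -22)) = 12.2066
d((16, -15), (15, 8)) = 23.0217
d((16, -15), (-7, 13)) = 36.2353
d((16, -15), (27, -11)) = 11.7047
d((16, -15), (-27, 2)) = 46.2385
d((16, -15), (-26, -22)) = 42.5793
d((16, -15), (-12, -13)) = 28.0713
d((26, -22), (15, 8)) = 31.9531
d((26, -22), (-7, 13)) = 48.1041
d((26, -22), (27, -11)) = 11.0454
d((26, -22), (-27, 2)) = 58.1808
d((26, -22), (-26, -22)) = 52.0
d((26, -22), (-12, -13)) = 39.0512
d((15, 8), (-7, 13)) = 22.561
d((15, 8), (27, -11)) = 22.4722
d((15, 8), (-27, 2)) = 42.4264
d((15, 8), (-26, -22)) = 50.8035
d((15, 8), (-12, -13)) = 34.2053
d((-7, 13), (27, -11)) = 41.6173
d((-7, 13), (-27, 2)) = 22.8254
d((-7, 13), (-26, -22)) = 39.8246
d((-7, 13), (-12, -13)) = 26.4764
d((27, -11), (-27, 2)) = 55.5428
d((27, -11), (-26, -22)) = 54.1295
d((27, -11), (-12, -13)) = 39.0512
d((-27, 2), (-26, -22)) = 24.0208
d((-27, 2), (-12, -13)) = 21.2132
d((-26, -22), (-12, -13)) = 16.6433

Closest pair: (-7, 22) and (-7, 13) with distance 9.0

The closest pair is (-7, 22) and (-7, 13) with Euclidean distance 9.0. For 10 points, brute-force pairwise comparison is shown above. For large n, the divide-and-conquer algorithm (sort by x, recurse on halves, check the dividing strip) achieves O(n log n).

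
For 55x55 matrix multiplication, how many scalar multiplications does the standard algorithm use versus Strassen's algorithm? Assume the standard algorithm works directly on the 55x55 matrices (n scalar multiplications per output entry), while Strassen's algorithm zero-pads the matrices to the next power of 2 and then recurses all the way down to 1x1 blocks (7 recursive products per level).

Matrix multiplication for 55x55 matrices:

Strassen's algorithm requires power-of-2 dimensions. Pad 55x55 to 64x64 (next power of 2).

Standard algorithm: 55^3 = 166375 multiplications
Strassen's algorithm: 7^(log2(64)) = 7^6 = 117649 multiplications
Savings: 166375 - 117649 = 48726 multiplications

Standard: 166375 multiplications (55^3). Strassen: 117649 multiplications (7^6, after padding to 64x64). Strassen reduces 8 recursive multiplications to 7 at each level.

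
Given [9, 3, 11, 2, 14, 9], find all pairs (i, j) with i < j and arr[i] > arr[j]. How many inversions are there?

Finding inversions in [9, 3, 11, 2, 14, 9]:

(0, 1): arr[0]=9 > arr[1]=3
(0, 3): arr[0]=9 > arr[3]=2
(1, 3): arr[1]=3 > arr[3]=2
(2, 3): arr[2]=11 > arr[3]=2
(2, 5): arr[2]=11 > arr[5]=9
(4, 5): arr[4]=14 > arr[5]=9

Total inversions: 6

The array has 6 inversion(s): (0,1), (0,3), (1,3), (2,3), (2,5), (4,5). Each pair (i,j) satisfies i < j and arr[i] > arr[j].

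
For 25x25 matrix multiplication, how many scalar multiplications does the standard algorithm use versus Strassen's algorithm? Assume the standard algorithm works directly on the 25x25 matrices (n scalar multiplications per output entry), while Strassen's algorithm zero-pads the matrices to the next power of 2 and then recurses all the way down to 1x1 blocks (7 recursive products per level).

Matrix multiplication for 25x25 matrices:

Strassen's algorithm requires power-of-2 dimensions. Pad 25x25 to 32x32 (next power of 2).

Standard algorithm: 25^3 = 15625 multiplications
Strassen's algorithm: 7^(log2(32)) = 7^5 = 16807 multiplications
Difference: 15625 - 16807 = -1182 (Strassen uses MORE here due to padding overhead — for small or just-over-power-of-2 n, padding can outweigh the per-level savings)

Standard: 15625 multiplications (25^3). Strassen: 16807 multiplications (7^5, after padding to 32x32). Strassen reduces 8 recursive multiplications to 7 at each level.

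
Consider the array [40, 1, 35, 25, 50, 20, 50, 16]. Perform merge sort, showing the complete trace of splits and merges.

Merge sort trace:

Split: [40, 1, 35, 25, 50, 20, 50, 16] -> [40, 1, 35, 25] and [50, 20, 50, 16]
  Split: [40, 1, 35, 25] -> [40, 1] and [35, 25]
    Split: [40, 1] -> [40] and [1]
    Merge: [40] + [1] -> [1, 40]
    Split: [35, 25] -> [35] and [25]
    Merge: [35] + [25] -> [25, 35]
  Merge: [1, 40] + [25, 35] -> [1, 25, 35, 40]
  Split: [50, 20, 50, 16] -> [50, 20] and [50, 16]
    Split: [50, 20] -> [50] and [20]
    Merge: [50] + [20] -> [20, 50]
    Split: [50, 16] -> [50] and [16]
    Merge: [50] + [16] -> [16, 50]
  Merge: [20, 50] + [16, 50] -> [16, 20, 50, 50]
Merge: [1, 25, 35, 40] + [16, 20, 50, 50] -> [1, 16, 20, 25, 35, 40, 50, 50]

Final sorted array: [1, 16, 20, 25, 35, 40, 50, 50]

The merge sort proceeds by recursively splitting the array and merging sorted halves.
After all merges, the sorted array is [1, 16, 20, 25, 35, 40, 50, 50].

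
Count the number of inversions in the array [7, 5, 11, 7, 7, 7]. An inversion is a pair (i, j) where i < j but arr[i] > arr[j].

Finding inversions in [7, 5, 11, 7, 7, 7]:

(0, 1): arr[0]=7 > arr[1]=5
(2, 3): arr[2]=11 > arr[3]=7
(2, 4): arr[2]=11 > arr[4]=7
(2, 5): arr[2]=11 > arr[5]=7

Total inversions: 4

The array has 4 inversion(s): (0,1), (2,3), (2,4), (2,5). Each pair (i,j) satisfies i < j and arr[i] > arr[j].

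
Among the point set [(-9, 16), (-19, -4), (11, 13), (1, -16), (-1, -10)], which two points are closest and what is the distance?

Computing all pairwise distances among 5 points:

d((-9, 16), (-19, -4)) = 22.3607
d((-9, 16), (11, 13)) = 20.2237
d((-9, 16), (1, -16)) = 33.5261
d((-9, 16), (-1, -10)) = 27.2029
d((-19, -4), (11, 13)) = 34.4819
d((-19, -4), (1, -16)) = 23.3238
d((-19, -4), (-1, -10)) = 18.9737
d((11, 13), (1, -16)) = 30.6757
d((11, 13), (-1, -10)) = 25.9422
d((1, -16), (-1, -10)) = 6.3246 <-- minimum

Closest pair: (1, -16) and (-1, -10) with distance 6.3246

The closest pair is (1, -16) and (-1, -10) with Euclidean distance 6.3246. For 5 points, brute-force pairwise comparison is shown above. For large n, the divide-and-conquer algorithm (sort by x, recurse on halves, check the dividing strip) achieves O(n log n).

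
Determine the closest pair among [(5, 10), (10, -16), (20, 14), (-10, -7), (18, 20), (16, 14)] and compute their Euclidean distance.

Computing all pairwise distances among 6 points:

d((5, 10), (10, -16)) = 26.4764
d((5, 10), (20, 14)) = 15.5242
d((5, 10), (-10, -7)) = 22.6716
d((5, 10), (18, 20)) = 16.4012
d((5, 10), (16, 14)) = 11.7047
d((10, -16), (20, 14)) = 31.6228
d((10, -16), (-10, -7)) = 21.9317
d((10, -16), (18, 20)) = 36.8782
d((10, -16), (16, 14)) = 30.5941
d((20, 14), (-10, -7)) = 36.6197
d((20, 14), (18, 20)) = 6.3246
d((20, 14), (16, 14)) = 4.0 <-- minimum
d((-10, -7), (18, 20)) = 38.8973
d((-10, -7), (16, 14)) = 33.4215
d((18, 20), (16, 14)) = 6.3246

Closest pair: (20, 14) and (16, 14) with distance 4.0

The closest pair is (20, 14) and (16, 14) with Euclidean distance 4.0. For 6 points, brute-force pairwise comparison is shown above. For large n, the divide-and-conquer algorithm (sort by x, recurse on halves, check the dividing strip) achieves O(n log n).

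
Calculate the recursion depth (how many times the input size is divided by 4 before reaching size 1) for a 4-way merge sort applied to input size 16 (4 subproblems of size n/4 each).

For divide and conquer with division factor 4:

Problem sizes at each level:
Level 0: 16
Level 1: 4
Level 2: 1

The root is level 0 and the size-1 base case is level 2 (the tree spans levels 0 through 2, i.e. 3 levels counting the root), so the depth is the number of divisions: log_4(16) = 2

The recursion tree depth is log_4(16) = 2. At each level, the problem size is divided by 4, so it takes 2 divisions to reduce to a base case of size 1. The algorithm makes 4 recursive calls at each level.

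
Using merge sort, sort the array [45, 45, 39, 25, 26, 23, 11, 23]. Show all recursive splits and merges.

Merge sort trace:

Split: [45, 45, 39, 25, 26, 23, 11, 23] -> [45, 45, 39, 25] and [26, 23, 11, 23]
  Split: [45, 45, 39, 25] -> [45, 45] and [39, 25]
    Split: [45, 45] -> [45] and [45]
    Merge: [45] + [45] -> [45, 45]
    Split: [39, 25] -> [39] and [25]
    Merge: [39] + [25] -> [25, 39]
  Merge: [45, 45] + [25, 39] -> [25, 39, 45, 45]
  Split: [26, 23, 11, 23] -> [26, 23] and [11, 23]
    Split: [26, 23] -> [26] and [23]
    Merge: [26] + [23] -> [23, 26]
    Split: [11, 23] -> [11] and [23]
    Merge: [11] + [23] -> [11, 23]
  Merge: [23, 26] + [11, 23] -> [11, 23, 23, 26]
Merge: [25, 39, 45, 45] + [11, 23, 23, 26] -> [11, 23, 23, 25, 26, 39, 45, 45]

Final sorted array: [11, 23, 23, 25, 26, 39, 45, 45]

The merge sort proceeds by recursively splitting the array and merging sorted halves.
After all merges, the sorted array is [11, 23, 23, 25, 26, 39, 45, 45].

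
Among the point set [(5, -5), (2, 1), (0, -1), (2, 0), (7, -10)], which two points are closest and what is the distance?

Computing all pairwise distances among 5 points:

d((5, -5), (2, 1)) = 6.7082
d((5, -5), (0, -1)) = 6.4031
d((5, -5), (2, 0)) = 5.831
d((5, -5), (7, -10)) = 5.3852
d((2, 1), (0, -1)) = 2.8284
d((2, 1), (2, 0)) = 1.0 <-- minimum
d((2, 1), (7, -10)) = 12.083
d((0, -1), (2, 0)) = 2.2361
d((0, -1), (7, -10)) = 11.4018
d((2, 0), (7, -10)) = 11.1803

Closest pair: (2, 1) and (2, 0) with distance 1.0

The closest pair is (2, 1) and (2, 0) with Euclidean distance 1.0. For 5 points, brute-force pairwise comparison is shown above. For large n, the divide-and-conquer algorithm (sort by x, recurse on halves, check the dividing strip) achieves O(n log n).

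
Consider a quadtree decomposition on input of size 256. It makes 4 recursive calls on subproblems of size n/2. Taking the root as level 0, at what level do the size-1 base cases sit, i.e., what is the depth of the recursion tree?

For divide and conquer with division factor 2:

Problem sizes at each level:
Level 0: 256
Level 1: 128
Level 2: 64
Level 3: 32
Level 4: 16
Level 5: 8
Level 6: 4
Level 7: 2
Level 8: 1

The root is level 0 and the size-1 base case is level 8 (the tree spans levels 0 through 8, i.e. 9 levels counting the root), so the depth is the number of divisions: log_2(256) = 8

The recursion tree depth is log_2(256) = 8. At each level, the problem size is divided by 2, so it takes 8 divisions to reduce to a base case of size 1. The algorithm makes 4 recursive calls at each level.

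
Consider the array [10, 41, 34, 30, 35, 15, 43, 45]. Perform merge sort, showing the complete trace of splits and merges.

Merge sort trace:

Split: [10, 41, 34, 30, 35, 15, 43, 45] -> [10, 41, 34, 30] and [35, 15, 43, 45]
  Split: [10, 41, 34, 30] -> [10, 41] and [34, 30]
    Split: [10, 41] -> [10] and [41]
    Merge: [10] + [41] -> [10, 41]
    Split: [34, 30] -> [34] and [30]
    Merge: [34] + [30] -> [30, 34]
  Merge: [10, 41] + [30, 34] -> [10, 30, 34, 41]
  Split: [35, 15, 43, 45] -> [35, 15] and [43, 45]
    Split: [35, 15] -> [35] and [15]
    Merge: [35] + [15] -> [15, 35]
    Split: [43, 45] -> [43] and [45]
    Merge: [43] + [45] -> [43, 45]
  Merge: [15, 35] + [43, 45] -> [15, 35, 43, 45]
Merge: [10, 30, 34, 41] + [15, 35, 43, 45] -> [10, 15, 30, 34, 35, 41, 43, 45]

Final sorted array: [10, 15, 30, 34, 35, 41, 43, 45]

The merge sort proceeds by recursively splitting the array and merging sorted halves.
After all merges, the sorted array is [10, 15, 30, 34, 35, 41, 43, 45].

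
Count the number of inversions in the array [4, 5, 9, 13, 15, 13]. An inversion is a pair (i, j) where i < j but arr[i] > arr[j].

Finding inversions in [4, 5, 9, 13, 15, 13]:

(4, 5): arr[4]=15 > arr[5]=13

Total inversions: 1

The array has 1 inversion(s): (4,5). Each pair (i,j) satisfies i < j and arr[i] > arr[j].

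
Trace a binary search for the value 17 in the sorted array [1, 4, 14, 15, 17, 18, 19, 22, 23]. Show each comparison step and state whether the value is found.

Binary search for 17 in [1, 4, 14, 15, 17, 18, 19, 22, 23]:

lo=0, hi=8, mid=4, arr[mid]=17 -> Found target at index 4!

Binary search finds 17 at index 4 after 1 comparisons. The search repeatedly halves the search space by comparing with the middle element.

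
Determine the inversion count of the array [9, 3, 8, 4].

Finding inversions in [9, 3, 8, 4]:

(0, 1): arr[0]=9 > arr[1]=3
(0, 2): arr[0]=9 > arr[2]=8
(0, 3): arr[0]=9 > arr[3]=4
(2, 3): arr[2]=8 > arr[3]=4

Total inversions: 4

The array has 4 inversion(s): (0,1), (0,2), (0,3), (2,3). Each pair (i,j) satisfies i < j and arr[i] > arr[j].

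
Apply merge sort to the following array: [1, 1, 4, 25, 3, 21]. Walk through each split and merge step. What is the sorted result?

Merge sort trace:

Split: [1, 1, 4, 25, 3, 21] -> [1, 1, 4] and [25, 3, 21]
  Split: [1, 1, 4] -> [1] and [1, 4]
    Split: [1, 4] -> [1] and [4]
    Merge: [1] + [4] -> [1, 4]
  Merge: [1] + [1, 4] -> [1, 1, 4]
  Split: [25, 3, 21] -> [25] and [3, 21]
    Split: [3, 21] -> [3] and [21]
    Merge: [3] + [21] -> [3, 21]
  Merge: [25] + [3, 21] -> [3, 21, 25]
Merge: [1, 1, 4] + [3, 21, 25] -> [1, 1, 3, 4, 21, 25]

Final sorted array: [1, 1, 3, 4, 21, 25]

The merge sort proceeds by recursively splitting the array and merging sorted halves.
After all merges, the sorted array is [1, 1, 3, 4, 21, 25].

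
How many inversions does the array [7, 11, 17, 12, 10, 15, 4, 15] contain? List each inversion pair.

Finding inversions in [7, 11, 17, 12, 10, 15, 4, 15]:

(0, 6): arr[0]=7 > arr[6]=4
(1, 4): arr[1]=11 > arr[4]=10
(1, 6): arr[1]=11 > arr[6]=4
(2, 3): arr[2]=17 > arr[3]=12
(2, 4): arr[2]=17 > arr[4]=10
(2, 5): arr[2]=17 > arr[5]=15
(2, 6): arr[2]=17 > arr[6]=4
(2, 7): arr[2]=17 > arr[7]=15
(3, 4): arr[3]=12 > arr[4]=10
(3, 6): arr[3]=12 > arr[6]=4
(4, 6): arr[4]=10 > arr[6]=4
(5, 6): arr[5]=15 > arr[6]=4

Total inversions: 12

The array has 12 inversion(s): (0,6), (1,4), (1,6), (2,3), (2,4), (2,5), (2,6), (2,7), (3,4), (3,6), (4,6), (5,6). Each pair (i,j) satisfies i < j and arr[i] > arr[j].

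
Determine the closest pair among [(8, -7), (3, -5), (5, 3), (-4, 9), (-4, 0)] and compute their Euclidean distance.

Computing all pairwise distances among 5 points:

d((8, -7), (3, -5)) = 5.3852 <-- minimum
d((8, -7), (5, 3)) = 10.4403
d((8, -7), (-4, 9)) = 20.0
d((8, -7), (-4, 0)) = 13.8924
d((3, -5), (5, 3)) = 8.2462
d((3, -5), (-4, 9)) = 15.6525
d((3, -5), (-4, 0)) = 8.6023
d((5, 3), (-4, 9)) = 10.8167
d((5, 3), (-4, 0)) = 9.4868
d((-4, 9), (-4, 0)) = 9.0

Closest pair: (8, -7) and (3, -5) with distance 5.3852

The closest pair is (8, -7) and (3, -5) with Euclidean distance 5.3852. For 5 points, brute-force pairwise comparison is shown above. For large n, the divide-and-conquer algorithm (sort by x, recurse on halves, check the dividing strip) achieves O(n log n).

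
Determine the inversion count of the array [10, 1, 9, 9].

Finding inversions in [10, 1, 9, 9]:

(0, 1): arr[0]=10 > arr[1]=1
(0, 2): arr[0]=10 > arr[2]=9
(0, 3): arr[0]=10 > arr[3]=9

Total inversions: 3

The array has 3 inversion(s): (0,1), (0,2), (0,3). Each pair (i,j) satisfies i < j and arr[i] > arr[j].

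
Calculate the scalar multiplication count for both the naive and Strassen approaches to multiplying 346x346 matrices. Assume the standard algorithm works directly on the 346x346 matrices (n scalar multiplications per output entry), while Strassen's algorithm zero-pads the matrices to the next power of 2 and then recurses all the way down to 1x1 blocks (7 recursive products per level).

Matrix multiplication for 346x346 matrices:

Strassen's algorithm requires power-of-2 dimensions. Pad 346x346 to 512x512 (next power of 2).

Standard algorithm: 346^3 = 41421736 multiplications
Strassen's algorithm: 7^(log2(512)) = 7^9 = 40353607 multiplications
Savings: 41421736 - 40353607 = 1068129 multiplications

Standard: 41421736 multiplications (346^3). Strassen: 40353607 multiplications (7^9, after padding to 512x512). Strassen reduces 8 recursive multiplications to 7 at each level.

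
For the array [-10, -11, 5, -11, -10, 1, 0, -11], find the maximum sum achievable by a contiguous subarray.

Using Kadane's algorithm on [-10, -11, 5, -11, -10, 1, 0, -11]:

Scanning through the array:
Position 1 (value -11): max_ending_here = -11, max_so_far = -10
Position 2 (value 5): max_ending_here = 5, max_so_far = 5
Position 3 (value -11): max_ending_here = -6, max_so_far = 5
Position 4 (value -10): max_ending_here = -10, max_so_far = 5
Position 5 (value 1): max_ending_here = 1, max_so_far = 5
Position 6 (value 0): max_ending_here = 1, max_so_far = 5
Position 7 (value -11): max_ending_here = -10, max_so_far = 5

Maximum subarray: [5]
Maximum sum: 5

The maximum subarray is [5] with sum 5. This subarray runs from index 2 to index 2.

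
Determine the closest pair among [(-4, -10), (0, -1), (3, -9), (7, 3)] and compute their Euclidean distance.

Computing all pairwise distances among 4 points:

d((-4, -10), (0, -1)) = 9.8489
d((-4, -10), (3, -9)) = 7.0711 <-- minimum
d((-4, -10), (7, 3)) = 17.0294
d((0, -1), (3, -9)) = 8.544
d((0, -1), (7, 3)) = 8.0623
d((3, -9), (7, 3)) = 12.6491

Closest pair: (-4, -10) and (3, -9) with distance 7.0711

The closest pair is (-4, -10) and (3, -9) with Euclidean distance 7.0711. For 4 points, brute-force pairwise comparison is shown above. For large n, the divide-and-conquer algorithm (sort by x, recurse on halves, check the dividing strip) achieves O(n log n).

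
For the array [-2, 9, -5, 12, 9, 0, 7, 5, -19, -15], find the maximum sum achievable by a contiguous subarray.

Using Kadane's algorithm on [-2, 9, -5, 12, 9, 0, 7, 5, -19, -15]:

Scanning through the array:
Position 1 (value 9): max_ending_here = 9, max_so_far = 9
Position 2 (value -5): max_ending_here = 4, max_so_far = 9
Position 3 (value 12): max_ending_here = 16, max_so_far = 16
Position 4 (value 9): max_ending_here = 25, max_so_far = 25
Position 5 (value 0): max_ending_here = 25, max_so_far = 25
Position 6 (value 7): max_ending_here = 32, max_so_far = 32
Position 7 (value 5): max_ending_here = 37, max_so_far = 37
Position 8 (value -19): max_ending_here = 18, max_so_far = 37
Position 9 (value -15): max_ending_here = 3, max_so_far = 37

Maximum subarray: [9, -5, 12, 9, 0, 7, 5]
Maximum sum: 37

The maximum subarray is [9, -5, 12, 9, 0, 7, 5] with sum 37. This subarray runs from index 1 to index 7.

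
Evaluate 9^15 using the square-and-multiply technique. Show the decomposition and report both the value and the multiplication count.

Computing 9^15 by squaring (build up from 9^1; each line after the first costs one multiplication):

9^1 = 9
9^2 = (9^1)^2 = 9^2 = 81
9^3 = 9 * 9^2 = 9 * 81 = 729
9^6 = (9^3)^2 = 729^2 = 531441
9^7 = 9 * 9^6 = 9 * 531441 = 4782969
9^14 = (9^7)^2 = 4782969^2 = 22876792454961
9^15 = 9 * 9^14 = 9 * 22876792454961 = 205891132094649

Result: 205891132094649
Multiplications needed: 6 (6 lines after 9^1)

9^15 = 205891132094649. Using exponentiation by squaring, this requires 6 multiplications. The key idea: if the exponent is even, square the half-power; if odd, multiply by the base once.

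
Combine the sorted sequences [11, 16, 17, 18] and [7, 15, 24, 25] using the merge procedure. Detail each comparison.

Merging process:

Compare 11 vs 7: take 7 from right. Merged: [7]
Compare 11 vs 15: take 11 from left. Merged: [7, 11]
Compare 16 vs 15: take 15 from right. Merged: [7, 11, 15]
Compare 16 vs 24: take 16 from left. Merged: [7, 11, 15, 16]
Compare 17 vs 24: take 17 from left. Merged: [7, 11, 15, 16, 17]
Compare 18 vs 24: take 18 from left. Merged: [7, 11, 15, 16, 17, 18]
Append remaining from right: [24, 25]. Merged: [7, 11, 15, 16, 17, 18, 24, 25]

Final merged array: [7, 11, 15, 16, 17, 18, 24, 25]
Total comparisons: 6

The merged array is [7, 11, 15, 16, 17, 18, 24, 25], requiring 6 comparisons. The merge step runs in O(n) time where n is the total number of elements.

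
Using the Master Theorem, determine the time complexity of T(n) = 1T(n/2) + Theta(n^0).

Master Theorem for T(n) = 1T(n/2) + O(n^0):

a = 1, b = 2, c = 0
log_b(a) = log_2(1) = 0.0000

Case 2: c = 0 = log_2(1) = 0.0000
T(n) = O(n^0 log n) = O(log n)

For T(n) = 1T(n/2) + O(n^0): log_2(1) = 0.0000. This is Case 2 of the Master Theorem (c = log_b(a), equal work at all levels), giving O(log n).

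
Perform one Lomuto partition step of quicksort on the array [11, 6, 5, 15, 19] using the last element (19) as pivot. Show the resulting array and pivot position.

Lomuto partition with pivot = 19:

Initial array: [11, 6, 5, 15, 19]

arr[0]=11 <= 19: swap with position 0, array becomes [11, 6, 5, 15, 19]
arr[1]=6 <= 19: swap with position 1, array becomes [11, 6, 5, 15, 19]
arr[2]=5 <= 19: swap with position 2, array becomes [11, 6, 5, 15, 19]
arr[3]=15 <= 19: swap with position 3, array becomes [11, 6, 5, 15, 19]

Place pivot at position 4: [11, 6, 5, 15, 19]
Pivot position: 4

After partitioning with pivot 19, the array becomes [11, 6, 5, 15, 19]. The pivot is placed at index 4. All elements to the left of the pivot are <= 19, and all elements to the right are > 19.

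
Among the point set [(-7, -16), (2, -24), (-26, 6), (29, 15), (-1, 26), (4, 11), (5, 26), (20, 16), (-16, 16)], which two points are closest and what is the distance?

Computing all pairwise distances among 9 points:

d((-7, -16), (2, -24)) = 12.0416
d((-7, -16), (-26, 6)) = 29.0689
d((-7, -16), (29, 15)) = 47.5079
d((-7, -16), (-1, 26)) = 42.4264
d((-7, -16), (4, 11)) = 29.1548
d((-7, -16), (5, 26)) = 43.6807
d((-7, -16), (20, 16)) = 41.8688
d((-7, -16), (-16, 16)) = 33.2415
d((2, -24), (-26, 6)) = 41.0366
d((2, -24), (29, 15)) = 47.4342
d((2, -24), (-1, 26)) = 50.0899
d((2, -24), (4, 11)) = 35.0571
d((2, -24), (5, 26)) = 50.0899
d((2, -24), (20, 16)) = 43.8634
d((2, -24), (-16, 16)) = 43.8634
d((-26, 6), (29, 15)) = 55.7315
d((-26, 6), (-1, 26)) = 32.0156
d((-26, 6), (4, 11)) = 30.4138
d((-26, 6), (5, 26)) = 36.8917
d((-26, 6), (20, 16)) = 47.0744
d((-26, 6), (-16, 16)) = 14.1421
d((29, 15), (-1, 26)) = 31.9531
d((29, 15), (4, 11)) = 25.318
d((29, 15), (5, 26)) = 26.4008
d((29, 15), (20, 16)) = 9.0554
d((29, 15), (-16, 16)) = 45.0111
d((-1, 26), (4, 11)) = 15.8114
d((-1, 26), (5, 26)) = 6.0 <-- minimum
d((-1, 26), (20, 16)) = 23.2594
d((-1, 26), (-16, 16)) = 18.0278
d((4, 11), (5, 26)) = 15.0333
d((4, 11), (20, 16)) = 16.7631
d((4, 11), (-16, 16)) = 20.6155
d((5, 26), (20, 16)) = 18.0278
d((5, 26), (-16, 16)) = 23.2594
d((20, 16), (-16, 16)) = 36.0

Closest pair: (-1, 26) and (5, 26) with distance 6.0

The closest pair is (-1, 26) and (5, 26) with Euclidean distance 6.0. For 9 points, brute-force pairwise comparison is shown above. For large n, the divide-and-conquer algorithm (sort by x, recurse on halves, check the dividing strip) achieves O(n log n).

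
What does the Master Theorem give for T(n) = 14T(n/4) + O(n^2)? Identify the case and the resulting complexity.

Master Theorem for T(n) = 14T(n/4) + O(n^2):

a = 14, b = 4, c = 2
log_b(a) = log_4(14) = 1.9037

Case 3: c = 2 > log_4(14) = 1.9037
T(n) = O(n^2) = O(n^2)

For T(n) = 14T(n/4) + O(n^2): log_4(14) = 1.9037. This is Case 3 of the Master Theorem (c > log_b(a), work dominated by root), giving O(n^2).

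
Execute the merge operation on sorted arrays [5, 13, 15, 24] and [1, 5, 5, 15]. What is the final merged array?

Merging process:

Compare 5 vs 1: take 1 from right. Merged: [1]
Compare 5 vs 5: take 5 from left. Merged: [1, 5]
Compare 13 vs 5: take 5 from right. Merged: [1, 5, 5]
Compare 13 vs 5: take 5 from right. Merged: [1, 5, 5, 5]
Compare 13 vs 15: take 13 from left. Merged: [1, 5, 5, 5, 13]
Compare 15 vs 15: take 15 from left. Merged: [1, 5, 5, 5, 13, 15]
Compare 24 vs 15: take 15 from right. Merged: [1, 5, 5, 5, 13, 15, 15]
Append remaining from left: [24]. Merged: [1, 5, 5, 5, 13, 15, 15, 24]

Final merged array: [1, 5, 5, 5, 13, 15, 15, 24]
Total comparisons: 7

The merged array is [1, 5, 5, 5, 13, 15, 15, 24], requiring 7 comparisons. The merge step runs in O(n) time where n is the total number of elements.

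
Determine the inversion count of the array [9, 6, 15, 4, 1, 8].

Finding inversions in [9, 6, 15, 4, 1, 8]:

(0, 1): arr[0]=9 > arr[1]=6
(0, 3): arr[0]=9 > arr[3]=4
(0, 4): arr[0]=9 > arr[4]=1
(0, 5): arr[0]=9 > arr[5]=8
(1, 3): arr[1]=6 > arr[3]=4
(1, 4): arr[1]=6 > arr[4]=1
(2, 3): arr[2]=15 > arr[3]=4
(2, 4): arr[2]=15 > arr[4]=1
(2, 5): arr[2]=15 > arr[5]=8
(3, 4): arr[3]=4 > arr[4]=1

Total inversions: 10

The array has 10 inversion(s): (0,1), (0,3), (0,4), (0,5), (1,3), (1,4), (2,3), (2,4), (2,5), (3,4). Each pair (i,j) satisfies i < j and arr[i] > arr[j].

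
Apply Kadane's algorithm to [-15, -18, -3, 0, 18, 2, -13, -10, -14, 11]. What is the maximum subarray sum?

Using Kadane's algorithm on [-15, -18, -3, 0, 18, 2, -13, -10, -14, 11]:

Scanning through the array:
Position 1 (value -18): max_ending_here = -18, max_so_far = -15
Position 2 (value -3): max_ending_here = -3, max_so_far = -3
Position 3 (value 0): max_ending_here = 0, max_so_far = 0
Position 4 (value 18): max_ending_here = 18, max_so_far = 18
Position 5 (value 2): max_ending_here = 20, max_so_far = 20
Position 6 (value -13): max_ending_here = 7, max_so_far = 20
Position 7 (value -10): max_ending_here = -3, max_so_far = 20
Position 8 (value -14): max_ending_here = -14, max_so_far = 20
Position 9 (value 11): max_ending_here = 11, max_so_far = 20

Maximum subarray: [0, 18, 2]
Maximum sum: 20

The maximum subarray is [0, 18, 2] with sum 20. This subarray runs from index 3 to index 5.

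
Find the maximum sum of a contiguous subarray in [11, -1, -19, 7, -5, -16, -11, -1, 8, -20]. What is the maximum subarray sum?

Using Kadane's algorithm on [11, -1, -19, 7, -5, -16, -11, -1, 8, -20]:

Scanning through the array:
Position 1 (value -1): max_ending_here = 10, max_so_far = 11
Position 2 (value -19): max_ending_here = -9, max_so_far = 11
Position 3 (value 7): max_ending_here = 7, max_so_far = 11
Position 4 (value -5): max_ending_here = 2, max_so_far = 11
Position 5 (value -16): max_ending_here = -14, max_so_far = 11
Position 6 (value -11): max_ending_here = -11, max_so_far = 11
Position 7 (value -1): max_ending_here = -1, max_so_far = 11
Position 8 (value 8): max_ending_here = 8, max_so_far = 11
Position 9 (value -20): max_ending_here = -12, max_so_far = 11

Maximum subarray: [11]
Maximum sum: 11

The maximum subarray is [11] with sum 11. This subarray runs from index 0 to index 0.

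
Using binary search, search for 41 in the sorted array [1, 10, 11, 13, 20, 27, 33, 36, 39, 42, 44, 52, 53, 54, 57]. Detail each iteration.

Binary search for 41 in [1, 10, 11, 13, 20, 27, 33, 36, 39, 42, 44, 52, 53, 54, 57]:

lo=0, hi=14, mid=7, arr[mid]=36 -> 36 < 41, search right half
lo=8, hi=14, mid=11, arr[mid]=52 -> 52 > 41, search left half
lo=8, hi=10, mid=9, arr[mid]=42 -> 42 > 41, search left half
lo=8, hi=8, mid=8, arr[mid]=39 -> 39 < 41, search right half
lo=9 > hi=8, target 41 not found

Binary search determines that 41 is not in the array after 4 comparisons. The search space was exhausted without finding the target.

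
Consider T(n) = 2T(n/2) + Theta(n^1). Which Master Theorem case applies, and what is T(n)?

Master Theorem for T(n) = 2T(n/2) + O(n^1):

a = 2, b = 2, c = 1
log_b(a) = log_2(2) = 1.0000

Case 2: c = 1 = log_2(2) = 1.0000
T(n) = O(n^1 log n) = O(n log n)

For T(n) = 2T(n/2) + O(n^1): log_2(2) = 1.0000. This is Case 2 of the Master Theorem (c = log_b(a), equal work at all levels), giving O(n log n).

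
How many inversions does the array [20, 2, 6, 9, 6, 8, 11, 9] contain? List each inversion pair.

Finding inversions in [20, 2, 6, 9, 6, 8, 11, 9]:

(0, 1): arr[0]=20 > arr[1]=2
(0, 2): arr[0]=20 > arr[2]=6
(0, 3): arr[0]=20 > arr[3]=9
(0, 4): arr[0]=20 > arr[4]=6
(0, 5): arr[0]=20 > arr[5]=8
(0, 6): arr[0]=20 > arr[6]=11
(0, 7): arr[0]=20 > arr[7]=9
(3, 4): arr[3]=9 > arr[4]=6
(3, 5): arr[3]=9 > arr[5]=8
(6, 7): arr[6]=11 > arr[7]=9

Total inversions: 10

The array has 10 inversion(s): (0,1), (0,2), (0,3), (0,4), (0,5), (0,6), (0,7), (3,4), (3,5), (6,7). Each pair (i,j) satisfies i < j and arr[i] > arr[j].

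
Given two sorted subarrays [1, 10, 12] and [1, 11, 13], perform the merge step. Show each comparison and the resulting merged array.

Merging process:

Compare 1 vs 1: take 1 from left. Merged: [1]
Compare 10 vs 1: take 1 from right. Merged: [1, 1]
Compare 10 vs 11: take 10 from left. Merged: [1, 1, 10]
Compare 12 vs 11: take 11 from right. Merged: [1, 1, 10, 11]
Compare 12 vs 13: take 12 from left. Merged: [1, 1, 10, 11, 12]
Append remaining from right: [13]. Merged: [1, 1, 10, 11, 12, 13]

Final merged array: [1, 1, 10, 11, 12, 13]
Total comparisons: 5

The merged array is [1, 1, 10, 11, 12, 13], requiring 5 comparisons. The merge step runs in O(n) time where n is the total number of elements.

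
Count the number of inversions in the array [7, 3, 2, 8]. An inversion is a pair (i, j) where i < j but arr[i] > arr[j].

Finding inversions in [7, 3, 2, 8]:

(0, 1): arr[0]=7 > arr[1]=3
(0, 2): arr[0]=7 > arr[2]=2
(1, 2): arr[1]=3 > arr[2]=2

Total inversions: 3

The array has 3 inversion(s): (0,1), (0,2), (1,2). Each pair (i,j) satisfies i < j and arr[i] > arr[j].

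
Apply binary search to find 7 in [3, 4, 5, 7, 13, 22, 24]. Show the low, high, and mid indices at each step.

Binary search for 7 in [3, 4, 5, 7, 13, 22, 24]:

lo=0, hi=6, mid=3, arr[mid]=7 -> Found target at index 3!

Binary search finds 7 at index 3 after 1 comparisons. The search repeatedly halves the search space by comparing with the middle element.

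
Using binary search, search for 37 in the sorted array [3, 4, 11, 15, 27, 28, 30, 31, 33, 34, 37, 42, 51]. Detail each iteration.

Binary search for 37 in [3, 4, 11, 15, 27, 28, 30, 31, 33, 34, 37, 42, 51]:

lo=0, hi=12, mid=6, arr[mid]=30 -> 30 < 37, search right half
lo=7, hi=12, mid=9, arr[mid]=34 -> 34 < 37, search right half
lo=10, hi=12, mid=11, arr[mid]=42 -> 42 > 37, search left half
lo=10, hi=10, mid=10, arr[mid]=37 -> Found target at index 10!

Binary search finds 37 at index 10 after 4 comparisons. The search repeatedly halves the search space by comparing with the middle element.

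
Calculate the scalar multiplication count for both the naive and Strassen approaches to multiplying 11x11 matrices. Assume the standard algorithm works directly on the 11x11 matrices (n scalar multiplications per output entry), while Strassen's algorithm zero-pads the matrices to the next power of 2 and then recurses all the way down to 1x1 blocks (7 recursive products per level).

Matrix multiplication for 11x11 matrices:

Strassen's algorithm requires power-of-2 dimensions. Pad 11x11 to 16x16 (next power of 2).

Standard algorithm: 11^3 = 1331 multiplications
Strassen's algorithm: 7^(log2(16)) = 7^4 = 2401 multiplications
Difference: 1331 - 2401 = -1070 (Strassen uses MORE here due to padding overhead — for small or just-over-power-of-2 n, padding can outweigh the per-level savings)

Standard: 1331 multiplications (11^3). Strassen: 2401 multiplications (7^4, after padding to 16x16). Strassen reduces 8 recursive multiplications to 7 at each level.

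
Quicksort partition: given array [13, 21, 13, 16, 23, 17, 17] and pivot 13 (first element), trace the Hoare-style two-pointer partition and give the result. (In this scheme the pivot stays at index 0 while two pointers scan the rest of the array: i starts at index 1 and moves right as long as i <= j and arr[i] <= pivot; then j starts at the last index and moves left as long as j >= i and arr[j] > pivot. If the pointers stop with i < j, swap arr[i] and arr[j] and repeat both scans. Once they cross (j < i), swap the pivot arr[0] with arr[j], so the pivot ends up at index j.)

Hoare-style two-pointer partition with pivot = 13:

Initial array: [13, 21, 13, 16, 23, 17, 17]

Pointers start at i = 1, j = 6.
i stops at index 1 (arr[1]=21 > 13), j stops at index 2 (arr[2]=13 <= 13): swap arr[1] and arr[2], array becomes [13, 13, 21, 16, 23, 17, 17]
i ends at 2, j ends at 1: the pointers have crossed (j < i), so scanning stops.

Swap pivot arr[0] with arr[1] to place pivot at position 1: [13, 13, 21, 16, 23, 17, 17]
Pivot position: 1

After partitioning with pivot 13, the array becomes [13, 13, 21, 16, 23, 17, 17]. The pivot is placed at index 1. All elements to the left of the pivot are <= 13, and all elements to the right are > 13.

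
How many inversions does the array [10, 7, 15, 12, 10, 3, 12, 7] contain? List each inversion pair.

Finding inversions in [10, 7, 15, 12, 10, 3, 12, 7]:

(0, 1): arr[0]=10 > arr[1]=7
(0, 5): arr[0]=10 > arr[5]=3
(0, 7): arr[0]=10 > arr[7]=7
(1, 5): arr[1]=7 > arr[5]=3
(2, 3): arr[2]=15 > arr[3]=12
(2, 4): arr[2]=15 > arr[4]=10
(2, 5): arr[2]=15 > arr[5]=3
(2, 6): arr[2]=15 > arr[6]=12
(2, 7): arr[2]=15 > arr[7]=7
(3, 4): arr[3]=12 > arr[4]=10
(3, 5): arr[3]=12 > arr[5]=3
(3, 7): arr[3]=12 > arr[7]=7
(4, 5): arr[4]=10 > arr[5]=3
(4, 7): arr[4]=10 > arr[7]=7
(6, 7): arr[6]=12 > arr[7]=7

Total inversions: 15

The array has 15 inversion(s): (0,1), (0,5), (0,7), (1,5), (2,3), (2,4), (2,5), (2,6), (2,7), (3,4), (3,5), (3,7), (4,5), (4,7), (6,7). Each pair (i,j) satisfies i < j and arr[i] > arr[j].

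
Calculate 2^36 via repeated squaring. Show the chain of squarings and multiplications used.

Computing 2^36 by squaring (build up from 2^1; each line after the first costs one multiplication):

2^1 = 2
2^2 = (2^1)^2 = 2^2 = 4
2^4 = (2^2)^2 = 4^2 = 16
2^8 = (2^4)^2 = 16^2 = 256
2^9 = 2 * 2^8 = 2 * 256 = 512
2^18 = (2^9)^2 = 512^2 = 262144
2^36 = (2^18)^2 = 262144^2 = 68719476736

Result: 68719476736
Multiplications needed: 6 (6 lines after 2^1)

2^36 = 68719476736. Using exponentiation by squaring, this requires 6 multiplications. The key idea: if the exponent is even, square the half-power; if odd, multiply by the base once.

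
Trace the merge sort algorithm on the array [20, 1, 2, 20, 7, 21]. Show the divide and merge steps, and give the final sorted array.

Merge sort trace:

Split: [20, 1, 2, 20, 7, 21] -> [20, 1, 2] and [20, 7, 21]
  Split: [20, 1, 2] -> [20] and [1, 2]
    Split: [1, 2] -> [1] and [2]
    Merge: [1] + [2] -> [1, 2]
  Merge: [20] + [1, 2] -> [1, 2, 20]
  Split: [20, 7, 21] -> [20] and [7, 21]
    Split: [7, 21] -> [7] and [21]
    Merge: [7] + [21] -> [7, 21]
  Merge: [20] + [7, 21] -> [7, 20, 21]
Merge: [1, 2, 20] + [7, 20, 21] -> [1, 2, 7, 20, 20, 21]

Final sorted array: [1, 2, 7, 20, 20, 21]

The merge sort proceeds by recursively splitting the array and merging sorted halves.
After all merges, the sorted array is [1, 2, 7, 20, 20, 21].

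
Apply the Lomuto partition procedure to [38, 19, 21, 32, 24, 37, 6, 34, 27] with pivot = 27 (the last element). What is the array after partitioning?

Lomuto partition with pivot = 27:

Initial array: [38, 19, 21, 32, 24, 37, 6, 34, 27]

arr[0]=38 > 27: no swap
arr[1]=19 <= 27: swap with position 0, array becomes [19, 38, 21, 32, 24, 37, 6, 34, 27]
arr[2]=21 <= 27: swap with position 1, array becomes [19, 21, 38, 32, 24, 37, 6, 34, 27]
arr[3]=32 > 27: no swap
arr[4]=24 <= 27: swap with position 2, array becomes [19, 21, 24, 32, 38, 37, 6, 34, 27]
arr[5]=37 > 27: no swap
arr[6]=6 <= 27: swap with position 3, array becomes [19, 21, 24, 6, 38, 37, 32, 34, 27]
arr[7]=34 > 27: no swap

Place pivot at position 4: [19, 21, 24, 6, 27, 37, 32, 34, 38]
Pivot position: 4

After partitioning with pivot 27, the array becomes [19, 21, 24, 6, 27, 37, 32, 34, 38]. The pivot is placed at index 4. All elements to the left of the pivot are <= 27, and all elements to the right are > 27.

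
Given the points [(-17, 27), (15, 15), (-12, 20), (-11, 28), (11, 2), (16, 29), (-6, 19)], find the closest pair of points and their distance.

Computing all pairwise distances among 7 points:

d((-17, 27), (15, 15)) = 34.176
d((-17, 27), (-12, 20)) = 8.6023
d((-17, 27), (-11, 28)) = 6.0828 <-- minimum
d((-17, 27), (11, 2)) = 37.5366
d((-17, 27), (16, 29)) = 33.0606
d((-17, 27), (-6, 19)) = 13.6015
d((15, 15), (-12, 20)) = 27.4591
d((15, 15), (-11, 28)) = 29.0689
d((15, 15), (11, 2)) = 13.6015
d((15, 15), (16, 29)) = 14.0357
d((15, 15), (-6, 19)) = 21.3776
d((-12, 20), (-11, 28)) = 8.0623
d((-12, 20), (11, 2)) = 29.2062
d((-12, 20), (16, 29)) = 29.4109
d((-12, 20), (-6, 19)) = 6.0828 <-- minimum
d((-11, 28), (11, 2)) = 34.0588
d((-11, 28), (16, 29)) = 27.0185
d((-11, 28), (-6, 19)) = 10.2956
d((11, 2), (16, 29)) = 27.4591
d((11, 2), (-6, 19)) = 24.0416
d((16, 29), (-6, 19)) = 24.1661

Minimum distance: 6.0828 (tie among 2 pairs: (-17, 27) and (-11, 28); (-12, 20) and (-6, 19))

The minimum Euclidean distance is 6.0828. There is a tie: 2 pairs achieve this minimum — (-17, 27) and (-11, 28); (-12, 20) and (-6, 19). Any of these is a valid closest pair. For 7 points, brute-force pairwise comparison is shown above. For large n, the divide-and-conquer algorithm (sort by x, recurse on halves, check the dividing strip) achieves O(n log n).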